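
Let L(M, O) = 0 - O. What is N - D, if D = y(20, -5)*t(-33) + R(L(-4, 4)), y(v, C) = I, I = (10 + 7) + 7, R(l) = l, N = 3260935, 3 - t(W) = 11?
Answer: 3261131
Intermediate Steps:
L(M, O) = -O
t(W) = -8 (t(W) = 3 - 1*11 = 3 - 11 = -8)
I = 24 (I = 17 + 7 = 24)
y(v, C) = 24
D = -196 (D = 24*(-8) - 1*4 = -192 - 4 = -196)
N - D = 3260935 - 1*(-196) = 3260935 + 196 = 3261131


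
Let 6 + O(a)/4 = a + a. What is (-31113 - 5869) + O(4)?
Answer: -36974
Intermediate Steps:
O(a) = -24 + 8*a (O(a) = -24 + 4*(a + a) = -24 + 4*(2*a) = -24 + 8*a)
(-31113 - 5869) + O(4) = (-31113 - 5869) + (-24 + 8*4) = -36982 + (-24 + 32) = -36982 + 8 = -36974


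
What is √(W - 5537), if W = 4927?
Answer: I*√610 ≈ 24.698*I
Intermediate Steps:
√(W - 5537) = √(4927 - 5537) = √(-610) = I*√610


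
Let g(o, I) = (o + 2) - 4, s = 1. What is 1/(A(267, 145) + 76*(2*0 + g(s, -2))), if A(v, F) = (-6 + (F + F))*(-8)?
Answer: -1/2348 ≈ -0.00042589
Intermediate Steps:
g(o, I) = -2 + o (g(o, I) = (2 + o) - 4 = -2 + o)
A(v, F) = 48 - 16*F (A(v, F) = (-6 + 2*F)*(-8) = 48 - 16*F)
1/(A(267, 145) + 76*(2*0 + g(s, -2))) = 1/((48 - 16*145) + 76*(2*0 + (-2 + 1))) = 1/((48 - 2320) + 76*(0 - 1)) = 1/(-2272 + 76*(-1)) = 1/(-2272 - 76) = 1/(-2348) = -1/2348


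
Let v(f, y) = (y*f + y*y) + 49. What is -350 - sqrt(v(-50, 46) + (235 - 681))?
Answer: -350 - I*sqrt(581) ≈ -350.0 - 24.104*I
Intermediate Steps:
v(f, y) = 49 + y**2 + f*y (v(f, y) = (f*y + y**2) + 49 = (y**2 + f*y) + 49 = 49 + y**2 + f*y)
-350 - sqrt(v(-50, 46) + (235 - 681)) = -350 - sqrt((49 + 46**2 - 50*46) + (235 - 681)) = -350 - sqrt((49 + 2116 - 2300) - 446) = -350 - sqrt(-135 - 446) = -350 - sqrt(-581) = -350 - I*sqrt(581)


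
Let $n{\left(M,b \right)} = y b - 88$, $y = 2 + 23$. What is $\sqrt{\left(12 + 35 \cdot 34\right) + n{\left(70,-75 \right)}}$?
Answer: $i \sqrt{761} \approx 27.586 i$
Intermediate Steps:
$y = 25$
$n{\left(M,b \right)} = -88 + 25 b$ ($n{\left(M,b \right)} = 25 b - 88 = -88 + 25 b$)
$\sqrt{\left(12 + 35 \cdot 34\right) + n{\left(70,-75 \right)}} = \sqrt{\left(12 + 35 \cdot 34\right) + \left(-88 + 25 \left(-75\right)\right)} = \sqrt{\left(12 + 1190\right) - 1963} = \sqrt{1202 - 1963} = \sqrt{-761} = i \sqrt{761}$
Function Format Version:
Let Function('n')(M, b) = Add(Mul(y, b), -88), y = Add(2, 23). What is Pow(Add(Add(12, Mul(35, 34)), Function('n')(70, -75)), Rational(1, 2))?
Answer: Mul(I, Pow(761, Rational(1, 2))) ≈ Mul(27.586, I)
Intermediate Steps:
y = 25
Function('n')(M, b) = Add(-88, Mul(25, b)) (Function('n')(M, b) = Add(Mul(25, b), -88) = Add(-88, Mul(25, b)))
Pow(Add(Add(12, Mul(35, 34)), Function('n')(70, -75)), Rational(1, 2)) = Pow(Add(Add(12, Mul(35, 34)), Add(-88, Mul(25, -75))), Rational(1, 2)) = Pow(Add(Add(12, 1190), Add(-88, -1875)), Rational(1, 2)) = Pow(Add(1202, -1963), Rational(1, 2)) = Pow(-761, Rational(1, 2)) = Mul(I, Pow(761, Rational(1, 2)))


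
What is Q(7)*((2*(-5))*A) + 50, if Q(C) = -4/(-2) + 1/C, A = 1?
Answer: 200/7 ≈ 28.571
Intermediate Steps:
Q(C) = 2 + 1/C (Q(C) = -4*(-1/2) + 1/C = 2 + 1/C)
Q(7)*((2*(-5))*A) + 50 = (2 + 1/7)*((2*(-5))*1) + 50 = (2 + 1/7)*(-10*1) + 50 = (15/7)*(-10) + 50 = -150/7 + 50 = 200/7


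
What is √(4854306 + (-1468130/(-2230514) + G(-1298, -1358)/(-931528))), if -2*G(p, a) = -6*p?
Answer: √94752393454948033143079/139711286 ≈ 2203.3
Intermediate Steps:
G(p, a) = 3*p (G(p, a) = -(-3)*p = 3*p)
√(4854306 + (-1468130/(-2230514) + G(-1298, -1358)/(-931528))) = √(4854306 + (-1468130/(-2230514) + (3*(-1298))/(-931528))) = √(4854306 + (-1468130*(-1/2230514) - 3894*(-1/931528))) = √(4854306 + (734065/1115257 + 1947/465764)) = √(4854306 + 26467112003/39957427796) = √(193965607961801579/39957427796) = √94752393454948033143079/139711286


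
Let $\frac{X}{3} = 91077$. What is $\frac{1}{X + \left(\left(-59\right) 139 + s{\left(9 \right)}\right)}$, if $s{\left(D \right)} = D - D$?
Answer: $\frac{1}{265030} \approx 3.7732 \cdot 10^{-6}$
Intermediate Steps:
$s{\left(D \right)} = 0$
$X = 273231$ ($X = 3 \cdot 91077 = 273231$)
$\frac{1}{X + \left(\left(-59\right) 139 + s{\left(9 \right)}\right)} = \frac{1}{273231 + \left(\left(-59\right) 139 + 0\right)} = \frac{1}{273231 + \left(-8201 + 0\right)} = \frac{1}{273231 - 8201} = \frac{1}{265030}$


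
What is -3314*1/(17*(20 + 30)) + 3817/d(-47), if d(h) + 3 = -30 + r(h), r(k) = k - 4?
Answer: -1761413/35700 ≈ -49.339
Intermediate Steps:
r(k) = -4 + k
d(h) = -37 + h (d(h) = -3 + (-30 + (-4 + h)) = -3 + (-34 + h) = -37 + h)
-3314*1/(17*(20 + 30)) + 3817/d(-47) = -3314*1/(17*(20 + 30)) + 3817/(-37 - 47) = -3314/(17*50) + 3817/(-84) = -3314/850 + 3817*(-1/84) = -3314*1/850 - 3817/84 = -1657/425 - 3817/84 = -1761413/35700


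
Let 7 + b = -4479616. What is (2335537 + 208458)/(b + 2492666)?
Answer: -2543995/1986957 ≈ -1.2803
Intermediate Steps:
b = -4479623 (b = -7 - 4479616 = -4479623)
(2335537 + 208458)/(b + 2492666) = (2335537 + 208458)/(-4479623 + 2492666) = 2543995/(-1986957) = 2543995*(-1/1986957) = -2543995/1986957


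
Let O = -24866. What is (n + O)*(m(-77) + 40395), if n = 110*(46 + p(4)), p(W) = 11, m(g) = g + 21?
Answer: -750144044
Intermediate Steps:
m(g) = 21 + g
n = 6270 (n = 110*(46 + 11) = 110*57 = 6270)
(n + O)*(m(-77) + 40395) = (6270 - 24866)*((21 - 77) + 40395) = -18596*(-56 + 40395) = -18596*40339 = -750144044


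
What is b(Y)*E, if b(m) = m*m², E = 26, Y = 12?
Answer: 44928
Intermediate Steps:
b(m) = m³
b(Y)*E = 12³*26 = 1728*26 = 44928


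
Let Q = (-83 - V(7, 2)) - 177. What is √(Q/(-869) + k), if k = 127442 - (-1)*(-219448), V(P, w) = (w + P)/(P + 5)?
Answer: I*√277916465497/1738 ≈ 303.32*I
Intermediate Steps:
V(P, w) = (P + w)/(5 + P)
Q = -1043/4 (Q = (-83 - (7 + 2)/(5 + 7)) - 177 = (-83 - 9/12) - 177 = (-83 - 1*¾) - 177 = (-83 - ¾) - 177 = -335/4 - 177 = -1043/4 ≈ -260.75)
k = -92006 (k = 127442 - 1*219448 = 127442 - 219448 = -92006)
√(Q/(-869) + k) = √(-1043/4/(-869) - 92006) = √(-1043/4*(-1/869) - 92006) = √(1043/3476 - 92006) = √(-319811813/3476) = I*√277916465497/1738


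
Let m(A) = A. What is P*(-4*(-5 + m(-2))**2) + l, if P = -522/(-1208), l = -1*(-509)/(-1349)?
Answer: -17329220/203699 ≈ -85.073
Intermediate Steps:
l = -509/1349 (l = 509*(-1/1349) = -509/1349 ≈ -0.37732)
P = 261/604 (P = -522*(-1/1208) = 261/604 ≈ 0.43212)
P*(-4*(-5 + m(-2))**2) + l = 261*(-4*(-5 - 2)**2)/604 - 509/1349 = 261*(-4*(-7)**2)/604 - 509/1349 = 261*(-4*49)/604 - 509/1349 = (261/604)*(-196) - 509/1349 = -12789/151 - 509/1349 = -17329220/203699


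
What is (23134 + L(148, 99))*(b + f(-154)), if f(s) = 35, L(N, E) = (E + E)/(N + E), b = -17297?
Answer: -98640177552/247 ≈ -3.9935e+8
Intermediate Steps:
L(N, E) = 2*E/(E + N) (L(N, E) = (2*E)/(E + N) = 2*E/(E + N))
(23134 + L(148, 99))*(b + f(-154)) = (23134 + 2*99/(99 + 148))*(-17297 + 35) = (23134 + 2*99/247)*(-17262) = (23134 + 2*99*(1/247))*(-17262) = (23134 + 198/247)*(-17262) = (5714296/247)*(-17262) = -98640177552/247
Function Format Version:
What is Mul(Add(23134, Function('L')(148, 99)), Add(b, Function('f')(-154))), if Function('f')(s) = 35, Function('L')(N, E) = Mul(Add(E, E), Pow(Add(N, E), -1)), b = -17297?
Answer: Rational(-98640177552, 247) ≈ -3.9935e+8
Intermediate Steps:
Function('L')(N, E) = Mul(2, E, Pow(Add(E, N), -1)) (Function('L')(N, E) = Mul(Mul(2, E), Pow(Add(E, N), -1)) = Mul(2, E, Pow(Add(E, N), -1)))
Mul(Add(23134, Function('L')(148, 99)), Add(b, Function('f')(-154))) = Mul(Add(23134, Mul(2, 99, Pow(Add(99, 148), -1))), Add(-17297, 35)) = Mul(Add(23134, Mul(2, 99, Pow(247, -1))), -17262) = Mul(Add(23134, Mul(2, 99, Rational(1, 247))), -17262) = Mul(Add(23134, Rational(198, 247)), -17262) = Mul(Rational(5714296, 247), -17262) = Rational(-98640177552, 247)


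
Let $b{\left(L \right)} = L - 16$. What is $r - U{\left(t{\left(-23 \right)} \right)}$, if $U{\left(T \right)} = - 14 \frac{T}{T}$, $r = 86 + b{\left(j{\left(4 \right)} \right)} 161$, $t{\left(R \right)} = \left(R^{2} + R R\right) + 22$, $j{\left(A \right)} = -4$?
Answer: $-3120$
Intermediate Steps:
$b{\left(L \right)} = -16 + L$
$t{\left(R \right)} = 22 + 2 R^{2}$ ($t{\left(R \right)} = \left(R^{2} + R^{2}\right) + 22 = 2 R^{2} + 22 = 22 + 2 R^{2}$)
$r = -3134$ ($r = 86 + \left(-16 - 4\right) 161 = 86 - 3220 = -3134$)
$U{\left(T \right)} = -14$ ($U{\left(T \right)} = \left(-14\right) 1 = -14$)
$r - U{\left(t{\left(-23 \right)} \right)} = -3134 - -14 = -3134 + 14 = -3120$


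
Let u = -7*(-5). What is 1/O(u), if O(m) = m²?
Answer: 1/1225 ≈ 0.00081633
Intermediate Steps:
u = 35
1/O(u) = 1/(35²) = 1/1225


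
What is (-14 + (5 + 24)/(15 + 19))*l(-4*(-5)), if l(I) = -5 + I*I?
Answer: -176565/34 ≈ -5193.1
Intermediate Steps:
l(I) = -5 + I²
(-14 + (5 + 24)/(15 + 19))*l(-4*(-5)) = (-14 + (5 + 24)/(15 + 19))*(-5 + (-4*(-5))²) = (-14 + 29/34)*(-5 + 20²) = (-14 + 29*(1/34))*(-5 + 400) = (-14 + 29/34)*395 = -447/34*395 = -176565/34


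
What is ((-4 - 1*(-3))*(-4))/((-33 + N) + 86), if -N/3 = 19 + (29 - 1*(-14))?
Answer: -4/133 ≈ -0.030075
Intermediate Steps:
N = -186 (N = -3*(19 + (29 - 1*(-14))) = -3*(19 + (29 + 14)) = -3*(19 + 43) = -3*62 = -186)
((-4 - 1*(-3))*(-4))/((-33 + N) + 86) = ((-4 - 1*(-3))*(-4))/((-33 - 186) + 86) = ((-4 + 3)*(-4))/(-219 + 86) = -1*(-4)/(-133) = 4*(-1/133) = -4/133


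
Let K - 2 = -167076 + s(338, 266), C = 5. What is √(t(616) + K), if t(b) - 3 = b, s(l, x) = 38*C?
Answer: I*√166265 ≈ 407.76*I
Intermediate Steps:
s(l, x) = 190 (s(l, x) = 38*5 = 190)
t(b) = 3 + b
K = -166884 (K = 2 + (-167076 + 190) = 2 - 166886 = -166884)
√(t(616) + K) = √((3 + 616) - 166884) = √(619 - 166884) = √(-166265) = I*√166265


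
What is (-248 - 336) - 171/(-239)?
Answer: -139405/239 ≈ -583.28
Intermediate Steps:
(-248 - 336) - 171/(-239) = -584 - 171*(-1/239) = -584 + 171/239 = -139405/239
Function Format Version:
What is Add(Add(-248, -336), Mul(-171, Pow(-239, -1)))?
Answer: Rational(-139405, 239) ≈ -583.28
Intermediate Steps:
Add(Add(-248, -336), Mul(-171, Pow(-239, -1))) = Add(-584, Mul(-171, Rational(-1, 239))) = Add(-584, Rational(171, 239)) = Rational(-139405, 239)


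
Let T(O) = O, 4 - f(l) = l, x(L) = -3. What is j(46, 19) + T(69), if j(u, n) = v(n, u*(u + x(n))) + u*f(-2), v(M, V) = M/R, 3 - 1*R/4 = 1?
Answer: 2779/8 ≈ 347.38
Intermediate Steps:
R = 8 (R = 12 - 4*1 = 12 - 4 = 8)
f(l) = 4 - l
v(M, V) = M/8
j(u, n) = 6*u + n/8 (j(u, n) = n/8 + u*(4 - 1*(-2)) = n/8 + u*(4 + 2) = n/8 + u*6 = n/8 + 6*u = 6*u + n/8)
j(46, 19) + T(69) = (6*46 + (⅛)*19) + 69 = (276 + 19/8) + 69 = 2227/8 + 69 = 2779/8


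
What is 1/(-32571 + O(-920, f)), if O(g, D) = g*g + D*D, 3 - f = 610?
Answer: 1/1182278 ≈ 8.4582e-7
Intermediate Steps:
f = -607 (f = 3 - 1*610 = 3 - 610 = -607)
O(g, D) = D² + g² (O(g, D) = g² + D² = D² + g²)
1/(-32571 + O(-920, f)) = 1/(-32571 + ((-607)² + (-920)²)) = 1/(-32571 + (368449 + 846400)) = 1/(-32571 + 1214849) = 1/1182278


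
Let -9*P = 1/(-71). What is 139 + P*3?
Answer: 29608/213 ≈ 139.00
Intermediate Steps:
P = 1/639 (P = -1/9/(-71) = -1/9*(-1/71) = 1/639 ≈ 0.0015649)
139 + P*3 = 139 + (1/639)*3 = 139 + 1/213 = 29608/213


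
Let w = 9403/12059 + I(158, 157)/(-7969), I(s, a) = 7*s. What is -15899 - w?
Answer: -1527926415982/96098171 ≈ -15900.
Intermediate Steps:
w = 61595253/96098171 (w = 9403/12059 + (7*158)/(-7969) = 9403*(1/12059) + 1106*(-1/7969) = 9403/12059 - 1106/7969 = 61595253/96098171 ≈ 0.64096)
-15899 - w = -15899 - 1*61595253/96098171 = -15899 - 61595253/96098171 = -1527926415982/96098171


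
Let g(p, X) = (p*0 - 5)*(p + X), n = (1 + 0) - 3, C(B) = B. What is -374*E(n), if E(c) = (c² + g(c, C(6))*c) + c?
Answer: -15708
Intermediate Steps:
n = -2 (n = 1 - 3 = -2)
g(p, X) = -5*X - 5*p (g(p, X) = (0 - 5)*(X + p) = -5*(X + p) = -5*X - 5*p)
E(c) = c + c² + c*(-30 - 5*c) (E(c) = (c² + (-5*6 - 5*c)*c) + c = (c² + (-30 - 5*c)*c) + c = (c² + c*(-30 - 5*c)) + c = c + c² + c*(-30 - 5*c))
-374*E(n) = -(-374)*(-2)*(29 + 4*(-2)) = -(-374)*(-2)*(29 - 8) = -(-374)*(-2)*21 = -374*42 = -15708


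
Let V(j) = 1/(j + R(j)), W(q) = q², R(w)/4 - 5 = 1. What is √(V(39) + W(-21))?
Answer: 2*√48622/21 ≈ 21.000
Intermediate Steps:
R(w) = 24 (R(w) = 20 + 4*1 = 20 + 4 = 24)
V(j) = 1/(24 + j) (V(j) = 1/(j + 24) = 1/(24 + j))
√(V(39) + W(-21)) = √(1/(24 + 39) + (-21)²) = √(1/63 + 441) = √(27784/63) = 2*√48622/21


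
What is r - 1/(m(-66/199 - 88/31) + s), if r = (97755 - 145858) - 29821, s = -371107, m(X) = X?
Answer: -178397541215115/2289378641 ≈ -77924.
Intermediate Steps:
r = -77924 (r = -48103 - 29821 = -77924)
r - 1/(m(-66/199 - 88/31) + s) = -77924 - 1/((-66/199 - 88/31) - 371107) = -77924 - 1/(-19558/6169 - 371107) = -77924 - 1/(-2289378641/6169) = -77924 - 1*(-6169/2289378641) = -77924 + 6169/2289378641 = -178397541215115/2289378641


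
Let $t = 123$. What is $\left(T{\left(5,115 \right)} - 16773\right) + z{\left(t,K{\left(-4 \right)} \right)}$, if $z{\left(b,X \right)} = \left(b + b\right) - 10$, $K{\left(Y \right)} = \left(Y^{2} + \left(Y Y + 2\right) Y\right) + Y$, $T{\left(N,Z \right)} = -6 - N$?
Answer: $-16548$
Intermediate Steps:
$K{\left(Y \right)} = Y + Y^{2} + Y \left(2 + Y^{2}\right)$ ($K{\left(Y \right)} = \left(Y^{2} + \left(Y^{2} + 2\right) Y\right) + Y = \left(Y^{2} + \left(2 + Y^{2}\right) Y\right) + Y = \left(Y^{2} + Y \left(2 + Y^{2}\right)\right) + Y = Y + Y^{2} + Y \left(2 + Y^{2}\right)$)
$z{\left(b,X \right)} = -10 + 2 b$ ($z{\left(b,X \right)} = 2 b - 10 = -10 + 2 b$)
$\left(T{\left(5,115 \right)} - 16773\right) + z{\left(t,K{\left(-4 \right)} \right)} = \left(\left(-6 - 5\right) - 16773\right) + \left(-10 + 2 \cdot 123\right) = \left(\left(-6 - 5\right) - 16773\right) + \left(-10 + 246\right) = \left(-11 - 16773\right) + 236 = -16784 + 236 = -16548$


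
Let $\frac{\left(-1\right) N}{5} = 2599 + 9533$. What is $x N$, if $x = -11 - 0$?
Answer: $667260$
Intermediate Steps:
$N = -60660$ ($N = - 5 \left(2599 + 9533\right) = \left(-5\right) 12132 = -60660$)
$x = -11$ ($x = -11 + 0 = -11$)
$x N = \left(-11\right) \left(-60660\right) = 667260$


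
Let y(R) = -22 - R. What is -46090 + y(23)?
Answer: -46135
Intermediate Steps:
-46090 + y(23) = -46090 + (-22 - 1*23) = -46090 + (-22 - 23) = -46090 - 45 = -46135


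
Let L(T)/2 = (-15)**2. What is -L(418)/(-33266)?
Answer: 225/16633 ≈ 0.013527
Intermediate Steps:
L(T) = 450 (L(T) = 2*(-15)**2 = 2*225 = 450)
-L(418)/(-33266) = -450/(-33266) = -450*(-1)/33266 = -1*(-225/16633) = 225/16633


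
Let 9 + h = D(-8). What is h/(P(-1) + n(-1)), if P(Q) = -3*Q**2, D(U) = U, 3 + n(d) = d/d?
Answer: 17/5 ≈ 3.4000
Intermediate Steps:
n(d) = -2 (n(d) = -3 + d/d = -3 + 1 = -2)
h = -17 (h = -9 - 8 = -17)
h/(P(-1) + n(-1)) = -17/(-3*(-1)**2 - 2) = -17/(-3*1 - 2) = -17/(-3 - 2) = -17/(-5) = -17*(-1/5) = 17/5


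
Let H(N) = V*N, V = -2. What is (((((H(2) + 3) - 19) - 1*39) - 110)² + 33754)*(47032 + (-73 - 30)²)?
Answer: 3591898915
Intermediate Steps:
H(N) = -2*N
(((((H(2) + 3) - 19) - 1*39) - 110)² + 33754)*(47032 + (-73 - 30)²) = (((((-2*2 + 3) - 19) - 1*39) - 110)² + 33754)*(47032 + (-73 - 30)²) = (((((-4 + 3) - 19) - 39) - 110)² + 33754)*(47032 + (-103)²) = ((((-1 - 19) - 39) - 110)² + 33754)*(47032 + 10609) = (((-20 - 39) - 110)² + 33754)*57641 = ((-59 - 110)² + 33754)*57641 = ((-169)² + 33754)*57641 = (28561 + 33754)*57641 = 62315*57641 = 3591898915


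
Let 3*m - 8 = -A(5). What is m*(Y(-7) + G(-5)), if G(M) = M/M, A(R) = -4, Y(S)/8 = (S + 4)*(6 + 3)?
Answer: -860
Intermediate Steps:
Y(S) = 288 + 72*S (Y(S) = 8*((S + 4)*(6 + 3)) = 8*((4 + S)*9) = 8*(36 + 9*S) = 288 + 72*S)
G(M) = 1
m = 4 (m = 8/3 + (-1*(-4))/3 = 8/3 + (1/3)*4 = 8/3 + 4/3 = 4)
m*(Y(-7) + G(-5)) = 4*((288 + 72*(-7)) + 1) = 4*((288 - 504) + 1) = 4*(-216 + 1) = 4*(-215) = -860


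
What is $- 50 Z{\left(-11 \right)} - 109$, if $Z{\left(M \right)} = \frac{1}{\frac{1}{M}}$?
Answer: $441$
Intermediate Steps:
$Z{\left(M \right)} = M$
$- 50 Z{\left(-11 \right)} - 109 = \left(-50\right) \left(-11\right) - 109 = 550 - 109 = 441$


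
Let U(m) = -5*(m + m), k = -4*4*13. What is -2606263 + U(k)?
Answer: -2604183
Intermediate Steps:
k = -208 (k = -16*13 = -208)
U(m) = -10*m
-2606263 + U(k) = -2606263 - 10*(-208) = -2606263 + 2080 = -2604183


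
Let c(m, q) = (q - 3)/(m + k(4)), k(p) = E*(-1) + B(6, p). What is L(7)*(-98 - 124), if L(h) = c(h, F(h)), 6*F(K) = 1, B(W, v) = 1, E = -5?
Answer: 629/13 ≈ 48.385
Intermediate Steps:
F(K) = ⅙ (F(K) = (⅙)*1 = ⅙)
k(p) = 6 (k(p) = -5*(-1) + 1 = 5 + 1 = 6)
c(m, q) = (-3 + q)/(6 + m) (c(m, q) = (q - 3)/(m + 6) = (-3 + q)/(6 + m))
L(h) = -17/(6*(6 + h)) (L(h) = (-3 + ⅙)/(6 + h) = -17/6/(6 + h) = -17/(6*(6 + h)))
L(7)*(-98 - 124) = (-17/(36 + 6*7))*(-98 - 124) = -17/(36 + 42)*(-222) = -17/78*(-222) = 629/13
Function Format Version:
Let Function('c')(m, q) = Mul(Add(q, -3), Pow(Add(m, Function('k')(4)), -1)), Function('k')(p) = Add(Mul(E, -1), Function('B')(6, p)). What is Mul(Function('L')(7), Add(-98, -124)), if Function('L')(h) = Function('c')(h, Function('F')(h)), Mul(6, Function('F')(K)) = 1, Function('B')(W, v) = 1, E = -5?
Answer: Rational(629, 13) ≈ 48.385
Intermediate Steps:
Function('F')(K) = Rational(1, 6) (Function('F')(K) = Mul(Rational(1, 6), 1) = Rational(1, 6))
Function('k')(p) = 6 (Function('k')(p) = Add(Mul(-5, -1), 1) = Add(5, 1) = 6)
Function('c')(m, q) = Mul(Pow(Add(6, m), -1), Add(-3, q)) (Function('c')(m, q) = Mul(Add(q, -3), Pow(Add(m, 6), -1)) = Mul(Add(-3, q), Pow(Add(6, m), -1)) = Mul(Pow(Add(6, m), -1), Add(-3, q)))
Function('L')(h) = Mul(Rational(-17, 6), Pow(Add(6, h), -1)) (Function('L')(h) = Mul(Pow(Add(6, h), -1), Add(-3, Rational(1, 6))) = Mul(Pow(Add(6, h), -1), Rational(-17, 6)) = Mul(Rational(-17, 6), Pow(Add(6, h), -1)))
Mul(Function('L')(7), Add(-98, -124)) = Mul(Mul(-17, Pow(Add(36, Mul(6, 7)), -1)), Add(-98, -124)) = Mul(Mul(-17, Pow(Add(36, 42), -1)), -222) = Mul(Mul(-17, Pow(78, -1)), -222) = Mul(Mul(-17, Rational(1, 78)), -222) = Mul(Rational(-17, 78), -222) = Rational(629, 13)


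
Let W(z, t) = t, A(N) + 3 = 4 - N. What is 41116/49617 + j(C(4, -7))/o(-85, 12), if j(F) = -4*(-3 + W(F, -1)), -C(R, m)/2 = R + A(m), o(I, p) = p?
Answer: 107272/49617 ≈ 2.1620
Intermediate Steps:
A(N) = 1 - N (A(N) = -3 + (4 - N) = 1 - N)
C(R, m) = -2 - 2*R + 2*m (C(R, m) = -2*(R + (1 - m)) = -2*(1 + R - m) = -2 - 2*R + 2*m)
j(F) = 16 (j(F) = -4*(-3 - 1) = -4*(-4) = 16)
41116/49617 + j(C(4, -7))/o(-85, 12) = 41116/49617 + 16/12 = 41116*(1/49617) + 16*(1/12) = 41116/49617 + 4/3 = 107272/49617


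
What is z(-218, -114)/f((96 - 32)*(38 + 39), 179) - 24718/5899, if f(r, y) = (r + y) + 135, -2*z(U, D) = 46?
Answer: -7629849/1818974 ≈ -4.1946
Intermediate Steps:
z(U, D) = -23 (z(U, D) = -½*46 = -23)
f(r, y) = 135 + r + y
z(-218, -114)/f((96 - 32)*(38 + 39), 179) - 24718/5899 = -23/(135 + (96 - 32)*(38 + 39) + 179) - 24718/5899 = -23/(135 + 64*77 + 179) - 24718*1/5899 = -23/(135 + 4928 + 179) - 1454/347 = -23/5242 - 1454/347 = -7629849/1818974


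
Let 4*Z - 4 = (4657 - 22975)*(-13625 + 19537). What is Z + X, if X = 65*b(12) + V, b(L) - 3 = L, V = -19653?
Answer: -27092681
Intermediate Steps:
b(L) = 3 + L
Z = -27074003 (Z = 1 + ((4657 - 22975)*(-13625 + 19537))/4 = 1 + (-18318*5912)/4 = 1 + (1/4)*(-108296016) = 1 - 27074004 = -27074003)
X = -18678 (X = 65*(3 + 12) - 19653 = 65*15 - 19653 = 975 - 19653 = -18678)
Z + X = -27074003 - 18678 = -27092681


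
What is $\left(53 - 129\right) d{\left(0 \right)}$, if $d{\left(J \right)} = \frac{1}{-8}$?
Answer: $\frac{19}{2} \approx 9.5$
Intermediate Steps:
$d{\left(J \right)} = - \frac{1}{8}$
$\left(53 - 129\right) d{\left(0 \right)} = \left(53 - 129\right) \left(- \frac{1}{8}\right) = \left(-76\right) \left(- \frac{1}{8}\right) = \frac{19}{2}$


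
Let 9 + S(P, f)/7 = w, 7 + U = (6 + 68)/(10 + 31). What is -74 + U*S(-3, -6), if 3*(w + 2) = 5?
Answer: 10882/41 ≈ 265.41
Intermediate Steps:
w = -1/3 (w = -2 + (1/3)*5 = -2 + 5/3 = -1/3 ≈ -0.33333)
U = -213/41 (U = -7 + (6 + 68)/(10 + 31) = -7 + 74/41 = -213/41 ≈ -5.1951)
S(P, f) = -196/3 (S(P, f) = -63 + 7*(-1/3) = -63 - 7/3 = -196/3)
-74 + U*S(-3, -6) = -74 - 213/41*(-196/3) = -74 + 13916/41 = 10882/41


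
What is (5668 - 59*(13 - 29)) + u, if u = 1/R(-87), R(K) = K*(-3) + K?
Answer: 1150489/174 ≈ 6612.0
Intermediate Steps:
R(K) = -2*K (R(K) = -3*K + K = -2*K)
u = 1/174 (u = 1/(-2*(-87)) = 1/174 ≈ 0.0057471)
(5668 - 59*(13 - 29)) + u = (5668 - 59*(13 - 29)) + 1/174 = (5668 - 59*(-16)) + 1/174 = (5668 + 944) + 1/174 = 6612 + 1/174 = 1150489/174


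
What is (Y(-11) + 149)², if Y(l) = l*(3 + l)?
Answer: 56169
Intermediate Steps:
(Y(-11) + 149)² = (-11*(3 - 11) + 149)² = (-11*(-8) + 149)² = (88 + 149)² = 237² = 56169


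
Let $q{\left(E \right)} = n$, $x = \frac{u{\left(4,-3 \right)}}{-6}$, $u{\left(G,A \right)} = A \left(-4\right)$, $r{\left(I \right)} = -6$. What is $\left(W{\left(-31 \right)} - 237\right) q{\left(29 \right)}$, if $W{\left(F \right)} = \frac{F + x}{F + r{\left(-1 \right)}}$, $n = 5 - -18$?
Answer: $- \frac{200928}{37} \approx -5430.5$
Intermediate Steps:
$u{\left(G,A \right)} = - 4 A$
$x = -2$ ($x = \frac{\left(-4\right) \left(-3\right)}{-6} = 12 \left(- \frac{1}{6}\right) = -2$)
$n = 23$ ($n = 5 + 18 = 23$)
$q{\left(E \right)} = 23$
$W{\left(F \right)} = \frac{-2 + F}{-6 + F}$ ($W{\left(F \right)} = \frac{F - 2}{F - 6} = \frac{-2 + F}{-6 + F}$)
$\left(W{\left(-31 \right)} - 237\right) q{\left(29 \right)} = \left(\frac{-2 - 31}{-6 - 31} - 237\right) 23 = \left(\frac{1}{-37} \left(-33\right) - 237\right) 23 = \left(\left(- \frac{1}{37}\right) \left(-33\right) - 237\right) 23 = \left(\frac{33}{37} - 237\right) 23 = \left(- \frac{8736}{37}\right) 23 = - \frac{200928}{37}$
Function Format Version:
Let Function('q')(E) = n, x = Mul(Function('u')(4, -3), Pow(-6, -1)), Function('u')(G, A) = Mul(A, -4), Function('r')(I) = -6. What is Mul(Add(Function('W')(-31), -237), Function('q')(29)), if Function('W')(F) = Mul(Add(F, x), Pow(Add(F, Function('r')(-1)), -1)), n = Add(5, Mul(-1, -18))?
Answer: Rational(-200928, 37) ≈ -5430.5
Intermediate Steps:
Function('u')(G, A) = Mul(-4, A)
x = -2 (x = Mul(Mul(-4, -3), Pow(-6, -1)) = Mul(12, Rational(-1, 6)) = -2)
n = 23 (n = Add(5, 18) = 23)
Function('q')(E) = 23
Function('W')(F) = Mul(Pow(Add(-6, F), -1), Add(-2, F)) (Function('W')(F) = Mul(Add(F, -2), Pow(Add(F, -6), -1)) = Mul(Add(-2, F), Pow(Add(-6, F), -1)) = Mul(Pow(Add(-6, F), -1), Add(-2, F)))
Mul(Add(Function('W')(-31), -237), Function('q')(29)) = Mul(Add(Mul(Pow(Add(-6, -31), -1), Add(-2, -31)), -237), 23) = Mul(Add(Mul(Pow(-37, -1), -33), -237), 23) = Mul(Add(Mul(Rational(-1, 37), -33), -237), 23) = Mul(Add(Rational(33, 37), -237), 23) = Mul(Rational(-8736, 37), 23) = Rational(-200928, 37)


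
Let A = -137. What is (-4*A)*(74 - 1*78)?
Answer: -2192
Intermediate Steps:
(-4*A)*(74 - 1*78) = (-4*(-137))*(74 - 1*78) = 548*(74 - 78) = 548*(-4) = -2192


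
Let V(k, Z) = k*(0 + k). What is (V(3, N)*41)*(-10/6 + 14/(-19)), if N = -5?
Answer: -16851/19 ≈ -886.89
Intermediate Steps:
V(k, Z) = k² (V(k, Z) = k*k = k²)
(V(3, N)*41)*(-10/6 + 14/(-19)) = (3²*41)*(-10/6 + 14/(-19)) = (9*41)*(-10*⅙ + 14*(-1/19)) = 369*(-5/3 - 14/19) = 369*(-137/57) = -16851/19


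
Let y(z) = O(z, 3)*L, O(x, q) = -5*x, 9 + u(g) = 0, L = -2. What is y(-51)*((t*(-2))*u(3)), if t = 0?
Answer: 0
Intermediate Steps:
u(g) = -9 (u(g) = -9 + 0 = -9)
y(z) = 10*z (y(z) = -5*z*(-2) = 10*z)
y(-51)*((t*(-2))*u(3)) = (10*(-51))*((0*(-2))*(-9)) = -0*(-9) = -510*0 = 0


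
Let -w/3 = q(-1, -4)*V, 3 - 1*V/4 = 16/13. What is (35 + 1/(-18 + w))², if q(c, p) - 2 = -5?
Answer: 432764809/352836 ≈ 1226.5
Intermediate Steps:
q(c, p) = -3 (q(c, p) = 2 - 5 = -3)
V = 92/13 (V = 12 - 64/13 = 92/13 ≈ 7.0769)
w = 828/13 (w = -(-9)*92/13 = -3*(-276/13) = 828/13 ≈ 63.692)
(35 + 1/(-18 + w))² = (35 + 1/(-18 + 828/13))² = (35 + 1/(594/13))² = (35 + 13/594)² = (20803/594)² = 432764809/352836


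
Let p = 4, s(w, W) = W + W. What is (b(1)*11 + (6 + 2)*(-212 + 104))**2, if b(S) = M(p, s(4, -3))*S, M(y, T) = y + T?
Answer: 784996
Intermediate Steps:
s(w, W) = 2*W
M(y, T) = T + y
b(S) = -2*S (b(S) = (2*(-3) + 4)*S = (-6 + 4)*S = -2*S)
(b(1)*11 + (6 + 2)*(-212 + 104))**2 = (-2*1*11 + (6 + 2)*(-212 + 104))**2 = (-2*11 + 8*(-108))**2 = (-22 - 864)**2 = (-886)**2 = 784996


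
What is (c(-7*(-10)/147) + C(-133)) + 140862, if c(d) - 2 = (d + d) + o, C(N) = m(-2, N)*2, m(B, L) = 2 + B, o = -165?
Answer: 2954699/21 ≈ 1.4070e+5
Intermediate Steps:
C(N) = 0 (C(N) = (2 - 2)*2 = 0*2 = 0)
c(d) = -163 + 2*d (c(d) = 2 + ((d + d) - 165) = 2 + (2*d - 165) = 2 + (-165 + 2*d) = -163 + 2*d)
(c(-7*(-10)/147) + C(-133)) + 140862 = ((-163 + 2*(-7*(-10)/147)) + 0) + 140862 = ((-163 + 2*(70*(1/147))) + 0) + 140862 = ((-163 + 2*(10/21)) + 0) + 140862 = ((-163 + 20/21) + 0) + 140862 = (-3403/21 + 0) + 140862 = -3403/21 + 140862 = 2954699/21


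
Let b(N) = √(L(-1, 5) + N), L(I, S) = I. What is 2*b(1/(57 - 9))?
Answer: I*√141/6 ≈ 1.9791*I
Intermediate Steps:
b(N) = √(-1 + N)
2*b(1/(57 - 9)) = 2*√(-1 + 1/(57 - 9)) = 2*√(-1 + 1/48) = 2*√(-47/48) = 2*(I*√141/12) = I*√141/6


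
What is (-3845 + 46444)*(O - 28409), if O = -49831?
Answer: -3332945760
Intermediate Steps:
(-3845 + 46444)*(O - 28409) = (-3845 + 46444)*(-49831 - 28409) = 42599*(-78240) = -3332945760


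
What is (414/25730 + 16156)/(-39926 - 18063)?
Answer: -207847147/746028485 ≈ -0.27860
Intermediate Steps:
(414/25730 + 16156)/(-39926 - 18063) = (414*(1/25730) + 16156)/(-57989) = (207/12865 + 16156)*(-1/57989) = (207847147/12865)*(-1/57989) = -207847147/746028485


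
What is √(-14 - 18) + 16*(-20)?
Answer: -320 + 4*I*√2 ≈ -320.0 + 5.6569*I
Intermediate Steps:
√(-14 - 18) + 16*(-20) = √(-32) - 320 = 4*I*√2 - 320 = -320 + 4*I*√2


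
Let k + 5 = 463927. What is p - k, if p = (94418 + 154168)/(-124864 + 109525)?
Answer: -2372116048/5113 ≈ -4.6394e+5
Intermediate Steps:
k = 463922 (k = -5 + 463927 = 463922)
p = -82862/5113 (p = 248586/(-15339) = 248586*(-1/15339) = -82862/5113 ≈ -16.206)
p - k = -82862/5113 - 1*463922 = -82862/5113 - 463922 = -2372116048/5113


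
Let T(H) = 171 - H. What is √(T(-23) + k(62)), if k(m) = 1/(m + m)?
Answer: 27*√1023/62 ≈ 13.929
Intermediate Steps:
k(m) = 1/(2*m)
√(T(-23) + k(62)) = √((171 - 1*(-23)) + (½)/62) = √((171 + 23) + (½)*(1/62)) = √(194 + 1/124) = √(24057/124) = 27*√1023/62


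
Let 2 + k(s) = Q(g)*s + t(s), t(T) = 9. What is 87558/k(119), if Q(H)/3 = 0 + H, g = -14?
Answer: -87558/4991 ≈ -17.543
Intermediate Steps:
Q(H) = 3*H (Q(H) = 3*(0 + H) = 3*H)
k(s) = 7 - 42*s (k(s) = -2 + ((3*(-14))*s + 9) = -2 + (-42*s + 9) = -2 + (9 - 42*s) = 7 - 42*s)
87558/k(119) = 87558/(7 - 42*119) = 87558/(7 - 4998) = 87558/(-4991) = 87558*(-1/4991) = -87558/4991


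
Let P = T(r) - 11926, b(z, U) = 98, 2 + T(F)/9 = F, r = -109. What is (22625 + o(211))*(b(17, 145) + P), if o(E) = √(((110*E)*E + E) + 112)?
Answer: -290210875 - 12827*√4897633 ≈ -3.1860e+8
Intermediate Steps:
T(F) = -18 + 9*F
P = -12925 (P = (-18 + 9*(-109)) - 11926 = (-18 - 981) - 11926 = -999 - 11926 = -12925)
o(E) = √(112 + E + 110*E²) (o(E) = √((110*E² + E) + 112) = √((E + 110*E²) + 112) = √(112 + E + 110*E²))
(22625 + o(211))*(b(17, 145) + P) = (22625 + √(112 + 211 + 110*211²))*(98 - 12925) = (22625 + √(112 + 211 + 110*44521))*(-12827) = (22625 + √(112 + 211 + 4897310))*(-12827) = (22625 + √4897633)*(-12827) = -290210875 - 12827*√4897633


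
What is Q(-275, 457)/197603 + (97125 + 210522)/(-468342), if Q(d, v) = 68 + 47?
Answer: -964096997/1468980702 ≈ -0.65630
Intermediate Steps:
Q(d, v) = 115
Q(-275, 457)/197603 + (97125 + 210522)/(-468342) = 115/197603 + (97125 + 210522)/(-468342) = 115*(1/197603) + 307647*(-1/468342) = 115/197603 - 34183/52038 = -964096997/1468980702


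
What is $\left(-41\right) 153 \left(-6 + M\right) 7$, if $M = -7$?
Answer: $570843$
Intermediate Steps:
$\left(-41\right) 153 \left(-6 + M\right) 7 = \left(-41\right) 153 \left(-6 - 7\right) 7 = - 6273 \left(\left(-13\right) 7\right) = \left(-6273\right) \left(-91\right) = 570843$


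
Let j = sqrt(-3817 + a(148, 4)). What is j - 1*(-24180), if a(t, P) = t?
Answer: 24180 + I*sqrt(3669) ≈ 24180.0 + 60.572*I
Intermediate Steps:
j = I*sqrt(3669) (j = sqrt(-3817 + 148) = sqrt(-3669) = I*sqrt(3669) ≈ 60.572*I)
j - 1*(-24180) = I*sqrt(3669) - 1*(-24180) = I*sqrt(3669) + 24180 = 24180 + I*sqrt(3669)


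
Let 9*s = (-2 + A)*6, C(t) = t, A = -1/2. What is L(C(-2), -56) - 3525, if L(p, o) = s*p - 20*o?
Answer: -7205/3 ≈ -2401.7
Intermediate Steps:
A = -½ (A = -1*½ = -½ ≈ -0.50000)
s = -5/3 (s = ((-2 - ½)*6)/9 = (-5/2*6)/9 = (⅑)*(-15) = -5/3 ≈ -1.6667)
L(p, o) = -20*o - 5*p/3 (L(p, o) = -5*p/3 - 20*o = -20*o - 5*p/3)
L(C(-2), -56) - 3525 = (-20*(-56) - 5/3*(-2)) - 3525 = (1120 + 10/3) - 3525 = 3370/3 - 3525 = -7205/3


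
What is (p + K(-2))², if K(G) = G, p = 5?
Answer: 9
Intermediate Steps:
(p + K(-2))² = (5 - 2)² = 3² = 9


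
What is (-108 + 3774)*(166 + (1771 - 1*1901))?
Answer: 131976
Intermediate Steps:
(-108 + 3774)*(166 + (1771 - 1*1901)) = 3666*(166 + (1771 - 1901)) = 3666*(166 - 130) = 3666*36 = 131976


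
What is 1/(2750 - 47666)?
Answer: -1/44916 ≈ -2.2264e-5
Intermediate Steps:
1/(2750 - 47666) = 1/(-44916) = -1/44916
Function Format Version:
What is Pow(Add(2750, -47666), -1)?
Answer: Rational(-1, 44916) ≈ -2.2264e-5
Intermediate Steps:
Pow(Add(2750, -47666), -1) = Pow(-44916, -1) = Rational(-1, 44916)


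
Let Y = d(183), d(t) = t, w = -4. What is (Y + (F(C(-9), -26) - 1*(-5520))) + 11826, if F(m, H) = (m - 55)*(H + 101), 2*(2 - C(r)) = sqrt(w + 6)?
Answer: 13554 - 75*sqrt(2)/2 ≈ 13501.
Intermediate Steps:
C(r) = 2 - sqrt(2)/2 (C(r) = 2 - sqrt(-4 + 6)/2 = 2 - sqrt(2)/2)
Y = 183
F(m, H) = (-55 + m)*(101 + H)
(Y + (F(C(-9), -26) - 1*(-5520))) + 11826 = (183 + ((-5555 - 55*(-26) + 101*(2 - sqrt(2)/2) - 26*(2 - sqrt(2)/2)) - 1*(-5520))) + 11826 = (183 + ((-5555 + 1430 + (202 - 101*sqrt(2)/2) + (-52 + 13*sqrt(2))) + 5520)) + 11826 = (183 + ((-3975 - 75*sqrt(2)/2) + 5520)) + 11826 = (183 + (1545 - 75*sqrt(2)/2)) + 11826 = (1728 - 75*sqrt(2)/2) + 11826 = 13554 - 75*sqrt(2)/2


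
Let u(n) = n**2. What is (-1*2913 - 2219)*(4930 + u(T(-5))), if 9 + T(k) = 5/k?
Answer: -25813960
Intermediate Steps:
T(k) = -9 + 5/k
(-1*2913 - 2219)*(4930 + u(T(-5))) = (-1*2913 - 2219)*(4930 + (-9 + 5/(-5))**2) = (-2913 - 2219)*(4930 + (-9 + 5*(-1/5))**2) = -5132*(4930 + (-9 - 1)**2) = -5132*(4930 + (-10)**2) = -5132*(4930 + 100) = -5132*5030 = -25813960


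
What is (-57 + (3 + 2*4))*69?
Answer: -3174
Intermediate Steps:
(-57 + (3 + 2*4))*69 = (-57 + (3 + 8))*69 = (-57 + 11)*69 = -46*69 = -3174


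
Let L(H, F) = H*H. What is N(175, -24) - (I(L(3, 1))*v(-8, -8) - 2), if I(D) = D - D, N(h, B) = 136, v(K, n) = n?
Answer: 138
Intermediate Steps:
L(H, F) = H²
I(D) = 0
N(175, -24) - (I(L(3, 1))*v(-8, -8) - 2) = 136 - (0*(-8) - 2) = 136 - (0 - 2) = 136 - 1*(-2) = 136 + 2 = 138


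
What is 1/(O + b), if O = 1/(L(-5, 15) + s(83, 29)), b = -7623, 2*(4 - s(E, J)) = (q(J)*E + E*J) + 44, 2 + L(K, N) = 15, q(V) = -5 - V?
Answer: -405/3087313 ≈ -0.00013118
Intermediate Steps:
L(K, N) = 13 (L(K, N) = -2 + 15 = 13)
s(E, J) = -18 - E*J/2 - E*(-5 - J)/2 (s(E, J) = 4 - (((-5 - J)*E + E*J) + 44)/2 = 4 - ((E*(-5 - J) + E*J) + 44)/2 = 4 - ((E*J + E*(-5 - J)) + 44)/2 = 4 - (44 + E*J + E*(-5 - J))/2 = 4 + (-22 - E*J/2 - E*(-5 - J)/2) = -18 - E*J/2 - E*(-5 - J)/2)
O = 2/405 (O = 1/(13 + (-18 + (5/2)*83)) = 1/(13 + (-18 + 415/2)) = 1/(13 + 379/2) = 1/(405/2) = 2/405 ≈ 0.0049383)
1/(O + b) = 1/(2/405 - 7623) = 1/(-3087313/405) = -405/3087313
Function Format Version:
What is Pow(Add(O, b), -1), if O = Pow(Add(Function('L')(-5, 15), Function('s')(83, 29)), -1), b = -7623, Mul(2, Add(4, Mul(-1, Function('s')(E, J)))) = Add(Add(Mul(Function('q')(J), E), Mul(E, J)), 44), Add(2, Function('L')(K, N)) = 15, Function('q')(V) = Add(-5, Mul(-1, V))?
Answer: Rational(-405, 3087313) ≈ -0.00013118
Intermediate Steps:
Function('L')(K, N) = 13 (Function('L')(K, N) = Add(-2, 15) = 13)
Function('s')(E, J) = Add(-18, Mul(Rational(-1, 2), E, J), Mul(Rational(-1, 2), E, Add(-5, Mul(-1, J)))) (Function('s')(E, J) = Add(4, Mul(Rational(-1, 2), Add(Add(Mul(Add(-5, Mul(-1, J)), E), Mul(E, J)), 44))) = Add(4, Mul(Rational(-1, 2), Add(Add(Mul(E, Add(-5, Mul(-1, J))), Mul(E, J)), 44))) = Add(4, Mul(Rational(-1, 2), Add(Add(Mul(E, J), Mul(E, Add(-5, Mul(-1, J)))), 44))) = Add(4, Mul(Rational(-1, 2), Add(44, Mul(E, J), Mul(E, Add(-5, Mul(-1, J)))))) = Add(4, Add(-22, Mul(Rational(-1, 2), E, J), Mul(Rational(-1, 2), E, Add(-5, Mul(-1, J))))) = Add(-18, Mul(Rational(-1, 2), E, J), Mul(Rational(-1, 2), E, Add(-5, Mul(-1, J)))))
O = Rational(2, 405) (O = Pow(Add(13, Add(-18, Mul(Rational(5, 2), 83))), -1) = Pow(Add(13, Add(-18, Rational(415, 2))), -1) = Pow(Add(13, Rational(379, 2)), -1) = Pow(Rational(405, 2), -1) = Rational(2, 405) ≈ 0.0049383)
Pow(Add(O, b), -1) = Pow(Add(Rational(2, 405), -7623), -1) = Pow(Rational(-3087313, 405), -1) = Rational(-405, 3087313)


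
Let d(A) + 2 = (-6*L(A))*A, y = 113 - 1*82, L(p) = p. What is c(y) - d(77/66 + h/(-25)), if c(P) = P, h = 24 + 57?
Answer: 220471/3750 ≈ 58.792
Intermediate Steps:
y = 31 (y = 113 - 82 = 31)
h = 81
d(A) = -2 - 6*A**2 (d(A) = -2 + (-6*A)*A = -2 - 6*A**2)
c(y) - d(77/66 + h/(-25)) = 31 - (-2 - 6*(77/66 + 81/(-25))**2) = 31 - (-2 - 6*(77*(1/66) + 81*(-1/25))**2) = 31 - (-2 - 6*(7/6 - 81/25)**2) = 31 - (-2 - 6*(-311/150)**2) = 31 - (-2 - 6*96721/22500) = 31 - (-2 - 96721/3750) = 31 - 1*(-104221/3750) = 31 + 104221/3750 = 220471/3750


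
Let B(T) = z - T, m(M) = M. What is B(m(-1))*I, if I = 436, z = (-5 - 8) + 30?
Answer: 7848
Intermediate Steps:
z = 17 (z = -13 + 30 = 17)
B(T) = 17 - T
B(m(-1))*I = (17 - 1*(-1))*436 = (17 + 1)*436 = 18*436 = 7848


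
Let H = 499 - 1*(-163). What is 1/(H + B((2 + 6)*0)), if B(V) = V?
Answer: 1/662 ≈ 0.0015106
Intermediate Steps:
H = 662 (H = 499 + 163 = 662)
1/(H + B((2 + 6)*0)) = 1/(662 + (2 + 6)*0) = 1/(662 + 8*0) = 1/(662 + 0) = 1/662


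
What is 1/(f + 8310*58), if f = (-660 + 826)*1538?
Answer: 1/737288 ≈ 1.3563e-6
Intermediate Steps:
f = 255308 (f = 166*1538 = 255308)
1/(f + 8310*58) = 1/(255308 + 8310*58) = 1/(255308 + 481980) = 1/737288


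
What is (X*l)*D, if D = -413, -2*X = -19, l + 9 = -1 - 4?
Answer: 54929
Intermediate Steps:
l = -14 (l = -9 + (-1 - 4) = -9 - 5 = -14)
X = 19/2 (X = -1/2*(-19) = 19/2 ≈ 9.5000)
(X*l)*D = ((19/2)*(-14))*(-413) = -133*(-413) = 54929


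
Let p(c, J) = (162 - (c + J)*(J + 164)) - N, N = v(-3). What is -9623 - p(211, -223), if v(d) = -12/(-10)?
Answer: -45379/5 ≈ -9075.8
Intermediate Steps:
v(d) = 6/5 (v(d) = -12*(-⅒) = 6/5)
N = 6/5 ≈ 1.2000
p(c, J) = 804/5 - (164 + J)*(J + c) (p(c, J) = (162 - (c + J)*(J + 164)) - 1*6/5 = (162 - (J + c)*(164 + J)) - 6/5 = (162 - (164 + J)*(J + c)) - 6/5 = 804/5 - (164 + J)*(J + c))
-9623 - p(211, -223) = -9623 - (804/5 - 1*(-223)² - 164*(-223) - 164*211 - 1*(-223)*211) = -9623 - (804/5 - 1*49729 + 36572 - 34604 + 47053) = -9623 - (804/5 - 49729 + 36572 - 34604 + 47053) = -9623 - 1*(-2736/5) = -9623 + 2736/5 = -45379/5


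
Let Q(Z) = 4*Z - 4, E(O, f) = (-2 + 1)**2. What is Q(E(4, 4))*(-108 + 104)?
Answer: 0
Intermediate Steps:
E(O, f) = 1 (E(O, f) = (-1)**2 = 1)
Q(Z) = -4 + 4*Z
Q(E(4, 4))*(-108 + 104) = (-4 + 4*1)*(-108 + 104) = (-4 + 4)*(-4) = 0*(-4) = 0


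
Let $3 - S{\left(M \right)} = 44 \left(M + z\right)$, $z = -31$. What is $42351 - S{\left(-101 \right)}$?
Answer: $36540$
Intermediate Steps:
$S{\left(M \right)} = 1367 - 44 M$ ($S{\left(M \right)} = 3 - 44 \left(M - 31\right) = 3 - 44 \left(-31 + M\right) = 3 - \left(-1364 + 44 M\right) = 1367 - 44 M$)
$42351 - S{\left(-101 \right)} = 42351 - \left(1367 - -4444\right) = 42351 - \left(1367 + 4444\right) = 42351 - 5811 = 36540$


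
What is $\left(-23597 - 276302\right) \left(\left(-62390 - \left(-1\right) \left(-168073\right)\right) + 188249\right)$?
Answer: $12659936386$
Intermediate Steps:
$\left(-23597 - 276302\right) \left(\left(-62390 - \left(-1\right) \left(-168073\right)\right) + 188249\right) = - 299899 \left(\left(-62390 - 168073\right) + 188249\right) = - 299899 \left(-230463 + 188249\right) = \left(-299899\right) \left(-42214\right) = 12659936386$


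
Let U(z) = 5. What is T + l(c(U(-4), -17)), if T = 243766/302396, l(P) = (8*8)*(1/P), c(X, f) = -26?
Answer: -3253857/1965574 ≈ -1.6554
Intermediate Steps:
l(P) = 64/P
T = 121883/151198 (T = 243766*(1/302396) = 121883/151198 ≈ 0.80612)
T + l(c(U(-4), -17)) = 121883/151198 + 64/(-26) = 121883/151198 + 64*(-1/26) = 121883/151198 - 32/13 = -3253857/1965574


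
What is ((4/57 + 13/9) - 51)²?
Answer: 71605444/29241 ≈ 2448.8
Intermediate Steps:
((4/57 + 13/9) - 51)² = (259/171 - 51)² = (-8462/171)² = 71605444/29241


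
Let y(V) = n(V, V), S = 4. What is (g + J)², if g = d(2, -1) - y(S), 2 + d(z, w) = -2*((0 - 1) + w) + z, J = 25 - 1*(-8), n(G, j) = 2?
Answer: 1225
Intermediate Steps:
y(V) = 2
J = 33 (J = 25 + 8 = 33)
d(z, w) = z - 2*w (d(z, w) = -2 + (-2*((0 - 1) + w) + z) = -2 + (-2*(-1 + w) + z) = -2 + ((2 - 2*w) + z) = -2 + (2 + z - 2*w) = z - 2*w)
g = 2 (g = (2 - 2*(-1)) - 1*2 = (2 + 2) - 2 = 4 - 2 = 2)
(g + J)² = (2 + 33)² = 35² = 1225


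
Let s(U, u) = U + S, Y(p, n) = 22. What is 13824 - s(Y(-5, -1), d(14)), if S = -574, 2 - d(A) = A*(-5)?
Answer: 14376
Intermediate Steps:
d(A) = 2 + 5*A (d(A) = 2 - A*(-5) = 2 - (-5)*A = 2 + 5*A)
s(U, u) = -574 + U (s(U, u) = U - 574 = -574 + U)
13824 - s(Y(-5, -1), d(14)) = 13824 - (-574 + 22) = 13824 - 1*(-552) = 13824 + 552 = 14376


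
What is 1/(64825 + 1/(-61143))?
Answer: 61143/3963594974 ≈ 1.5426e-5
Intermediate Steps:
1/(64825 + 1/(-61143)) = 1/(64825 - 1/61143) = 1/(3963594974/61143) = 61143/3963594974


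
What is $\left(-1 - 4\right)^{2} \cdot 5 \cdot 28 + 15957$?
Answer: $19457$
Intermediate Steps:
$\left(-1 - 4\right)^{2} \cdot 5 \cdot 28 + 15957 = \left(-5\right)^{2} \cdot 5 \cdot 28 + 15957 = 25 \cdot 5 \cdot 28 + 15957 = 125 \cdot 28 + 15957 = 3500 + 15957 = 19457$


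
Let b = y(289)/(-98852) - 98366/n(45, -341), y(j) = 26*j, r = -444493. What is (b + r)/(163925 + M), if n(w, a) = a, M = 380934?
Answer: -575903284643/706399886038 ≈ -0.81527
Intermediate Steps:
b = 373888983/1296482 (b = (26*289)/(-98852) - 98366/(-341) = 7514*(-1/98852) - 98366*(-1/341) = -289/3802 + 98366/341 = 373888983/1296482 ≈ 288.39)
(b + r)/(163925 + M) = (373888983/1296482 - 444493)/(163925 + 380934) = -575903284643/1296482/544859 = -575903284643/1296482*1/544859 = -575903284643/706399886038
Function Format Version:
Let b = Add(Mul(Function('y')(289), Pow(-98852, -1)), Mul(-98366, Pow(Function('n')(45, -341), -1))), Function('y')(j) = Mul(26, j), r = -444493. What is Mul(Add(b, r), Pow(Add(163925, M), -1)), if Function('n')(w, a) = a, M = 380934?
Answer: Rational(-575903284643, 706399886038) ≈ -0.81527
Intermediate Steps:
b = Rational(373888983, 1296482) (b = Add(Mul(Mul(26, 289), Pow(-98852, -1)), Mul(-98366, Pow(-341, -1))) = Add(Mul(7514, Rational(-1, 98852)), Mul(-98366, Rational(-1, 341))) = Add(Rational(-289, 3802), Rational(98366, 341)) = Rational(373888983, 1296482) ≈ 288.39)
Mul(Add(b, r), Pow(Add(163925, M), -1)) = Mul(Add(Rational(373888983, 1296482), -444493), Pow(Add(163925, 380934), -1)) = Mul(Rational(-575903284643, 1296482), Pow(544859, -1)) = Mul(Rational(-575903284643, 1296482), Rational(1, 544859)) = Rational(-575903284643, 706399886038)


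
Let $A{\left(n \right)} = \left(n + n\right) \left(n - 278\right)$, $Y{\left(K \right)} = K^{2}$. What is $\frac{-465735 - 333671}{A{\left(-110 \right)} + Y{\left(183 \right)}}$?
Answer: $- \frac{799406}{118849} \approx -6.7262$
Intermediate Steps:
$A{\left(n \right)} = 2 n \left(-278 + n\right)$
$\frac{-465735 - 333671}{A{\left(-110 \right)} + Y{\left(183 \right)}} = \frac{-465735 - 333671}{2 \left(-110\right) \left(-278 - 110\right) + 183^{2}} = - \frac{799406}{2 \left(-110\right) \left(-388\right) + 33489} = - \frac{799406}{85360 + 33489} = - \frac{799406}{118849}$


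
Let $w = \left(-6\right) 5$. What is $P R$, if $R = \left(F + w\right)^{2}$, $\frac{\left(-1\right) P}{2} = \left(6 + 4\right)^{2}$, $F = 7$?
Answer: $-105800$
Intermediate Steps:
$w = -30$
$P = -200$ ($P = - 2 \left(6 + 4\right)^{2} = - 2 \cdot 10^{2} = \left(-2\right) 100 = -200$)
$R = 529$ ($R = \left(7 - 30\right)^{2} = \left(-23\right)^{2} = 529$)
$P R = \left(-200\right) 529 = -105800$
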